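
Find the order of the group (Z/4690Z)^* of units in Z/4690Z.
|(Z/4690Z)^*| = 1584

(Z/4690Z)^* consists of the classes a with gcd(a, 4690) = 1, so its order is φ(4690). φ is multiplicative, with φ(p^e) = p^e − p^(e−1). Factorise 4690 = 2 · 5 · 7 · 67. Then
  φ(4690) = (2 − 1) · (5 − 1) · (7 − 1) · (67 − 1) = 1 · 4 · 6 · 66 = 1584.
Thus |(Z/4690Z)^*| = 1584.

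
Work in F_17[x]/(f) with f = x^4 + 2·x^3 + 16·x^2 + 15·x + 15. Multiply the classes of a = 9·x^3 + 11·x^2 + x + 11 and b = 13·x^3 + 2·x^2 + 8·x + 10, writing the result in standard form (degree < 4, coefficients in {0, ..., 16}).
Multiply as integer polynomials: a · b = 117·x^6 + 161·x^5 + 107·x^4 + 323·x^3 + 140·x^2 + 98·x + 110. Reducing coefficients mod 17: a · b ≡ 15·x^6 + 8·x^5 + 5·x^4 + 4·x^2 + 13·x + 8. Now divide by f(x) = x^4 + 2·x^3 + 16·x^2 + 15·x + 15 in F_17[x], eliminating the leading term at each step:
  leading term 15·x^6: subtract (15·x^2)·f(x) = 15·x^6 + 13·x^5 + 2·x^4 + 4·x^3 + 4·x^2, leaving 12·x^5 + 3·x^4 + 13·x^3 + 13·x + 8 (coefficients mod 17)
  leading term 12·x^5: subtract (12·x)·f(x) = 12·x^5 + 7·x^4 + 5·x^3 + 10·x^2 + 10·x, leaving 13·x^4 + 8·x^3 + 7·x^2 + 3·x + 8 (coefficients mod 17)
  leading term 13·x^4: subtract (13)·f(x) = 13·x^4 + 9·x^3 + 4·x^2 + 8·x + 8, leaving 16·x^3 + 3·x^2 + 12·x (coefficients mod 17)
The degree is now < 4, so this is the remainder. Hence a · b ≡ 16·x^3 + 3·x^2 + 12·x in F_17[x]/(f).

Final answer: a · b ≡ 16·x^3 + 3·x^2 + 12·x (mod f(x))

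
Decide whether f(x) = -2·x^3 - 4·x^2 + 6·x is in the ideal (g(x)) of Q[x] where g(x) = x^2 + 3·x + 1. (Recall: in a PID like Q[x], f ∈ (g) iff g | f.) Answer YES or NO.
In Q[x] the ideal (g) consists of all multiples of g, so f ∈ (g) iff g | f, i.e. iff the remainder of f on division by g is 0. Divide f by g (g is monic, so eliminate the leading term of the running remainder at each step):
  leading term -2·x^3: subtract (-2·x)·g(x) = -2·x^3 - 6·x^2 - 2·x, leaving 2·x^2 + 8·x
  leading term 2·x^2: subtract (2)·g(x) = 2·x^2 + 6·x + 2, leaving 2·x - 2
The remainder r(x) = 2·x - 2 ≠ 0 (and deg r < deg g), so g ∤ f, i.e. f ∉ (g).

Final answer: NO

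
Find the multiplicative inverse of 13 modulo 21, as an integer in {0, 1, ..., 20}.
Apply the extended Euclidean algorithm to (21, 13), tracking rows (r, s, t) with s·21 + t·13 = r. Each division r_prev = q·r_cur + r_new produces the new row as (previous row) − q·(current row):
  row A: (21, 1, 0)   [1·21 + 0·13 = 21]
  row B: (13, 0, 1)   [0·21 + 1·13 = 13]
  21 = 1·13 + 8   → row C = row A − 1·row B = (8, 1, −1)   [check: 1·21 − 1·13 = 8]
  13 = 1·8 + 5   → row D = row B − 1·row C = (5, −1, 2)   [check: −1·21 + 2·13 = 5]
  8 = 1·5 + 3   → row E = row C − 1·row D = (3, 2, −3)   [check: 2·21 − 3·13 = 3]
  5 = 1·3 + 2   → row F = row D − 1·row E = (2, −3, 5)   [check: −3·21 + 5·13 = 2]
  3 = 1·2 + 1   → row G = row E − 1·row F = (1, 5, −8)   [check: 5·21 − 8·13 = 1]
  2 = 2·1 + 0   → remainder 0, stop. gcd = 1 (last nonzero row G).
The gcd is 1, so 13 is invertible mod 21. The last nonzero row gives 5·21 − 8·13 = 1, so t = −8. So 13^(−1) ≡ −8 ≡ 13 (mod 21). Verify: 13 · 13 = 169 ≡ 1 (mod 21). ✓

Final answer: 13^(−1) ≡ 13 (mod 21)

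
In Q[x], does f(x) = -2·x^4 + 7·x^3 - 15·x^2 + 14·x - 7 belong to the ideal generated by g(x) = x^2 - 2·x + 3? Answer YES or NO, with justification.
NO

In Q[x] the ideal (g) consists of all multiples of g, so f ∈ (g) iff g | f, i.e. iff the remainder of f on division by g is 0. Divide f by g (g is monic, so eliminate the leading term of the running remainder at each step):
  leading term -2·x^4: subtract (-2·x^2)·g(x) = -2·x^4 + 4·x^3 - 6·x^2, leaving 3·x^3 - 9·x^2 + 14·x - 7
  leading term 3·x^3: subtract (3·x)·g(x) = 3·x^3 - 6·x^2 + 9·x, leaving -3·x^2 + 5·x - 7
  leading term -3·x^2: subtract (-3)·g(x) = -3·x^2 + 6·x - 9, leaving 2 - x
The remainder r(x) = 2 - x ≠ 0 (and deg r < deg g), so g ∤ f, i.e. f ∉ (g).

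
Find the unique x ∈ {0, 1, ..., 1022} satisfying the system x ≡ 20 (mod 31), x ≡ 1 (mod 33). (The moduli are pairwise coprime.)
The moduli 31, 33 are pairwise coprime, so by the CRT there is a unique solution mod 31·33 = 1023.
Solve by successive substitution. Start with x ≡ 20 (mod 31).
  Combine with x ≡ 1 (mod 33): write x = 20 + 31·t and require 20 + 31·t ≡ 1 (mod 33), i.e. 31·t ≡ 1 − 20 ≡ 14 (mod 33). Since 31^(−1) ≡ 16 (mod 33), t ≡ 16·14 ≡ 26 (mod 33). So x ≡ 20 + 31·26 = 826 (mod 1023).
Unique solution in [0, 1023): x = 826.

Final answer: x ≡ 826 (mod 1023); the representative in [0, 1023) is 826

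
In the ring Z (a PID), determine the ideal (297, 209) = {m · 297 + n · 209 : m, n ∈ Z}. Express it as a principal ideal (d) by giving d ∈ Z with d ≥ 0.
(297, 209) = (11); d = 11

In the PID Z, (a, b) is generated by gcd(a, b). Compute gcd(297, 209) with the extended Euclidean algorithm, tracking rows (r, s, t) with s·297 + t·209 = r:
  row A: (297, 1, 0)   [1·297 + 0·209 = 297]
  row B: (209, 0, 1)   [0·297 + 1·209 = 209]
  297 = 1·209 + 88   → row C = row A − 1·row B = (88, 1, −1)   [check: 1·297 − 1·209 = 88]
  209 = 2·88 + 33   → row D = row B − 2·row C = (33, −2, 3)   [check: −2·297 + 3·209 = 33]
  88 = 2·33 + 22   → row E = row C − 2·row D = (22, 5, −7)   [check: 5·297 − 7·209 = 22]
  33 = 1·22 + 11   → row F = row D − 1·row E = (11, −7, 10)   [check: −7·297 + 10·209 = 11]
  22 = 2·11 + 0   → remainder 0, stop. gcd = 11 (last nonzero row F).
So gcd(297, 209) = 11, with Bézout identity −7·297 + 10·209 = 11. Containment (⊇): the Bézout identity exhibits 11 as an element of (297, 209), giving (11) ⊆ (297, 209). Containment (⊆): since 11 | 297 and 11 | 209 (297 = 11·27, 209 = 11·19), every Z-linear combination of 297 and 209 is divisible by 11, so (297, 209) ⊆ (11). Therefore (297, 209) = (11), d = 11.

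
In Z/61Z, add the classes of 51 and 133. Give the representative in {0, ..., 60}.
Reduce the summands first: 133 ≡ 11 (mod 61), so 51 + 133 ≡ 51 + 11 (mod 61). 51 + 11 = 62; 62 = 1·61 + 1, so (51 + 133) mod 61 = 1.

Final answer: 1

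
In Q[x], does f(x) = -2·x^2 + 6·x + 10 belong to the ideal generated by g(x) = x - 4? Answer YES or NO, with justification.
NO

In Q[x] the ideal (g) consists of all multiples of g, so f ∈ (g) iff g | f, i.e. iff the remainder of f on division by g is 0. Divide f by g (g is monic, so eliminate the leading term of the running remainder at each step):
  leading term -2·x^2: subtract (-2·x)·g(x) = -2·x^2 + 8·x, leaving 10 - 2·x
  leading term -2·x: subtract (-2)·g(x) = 8 - 2·x, leaving 2
The remainder r(x) = 2 ≠ 0 (and deg r < deg g), so g ∤ f, i.e. f ∉ (g).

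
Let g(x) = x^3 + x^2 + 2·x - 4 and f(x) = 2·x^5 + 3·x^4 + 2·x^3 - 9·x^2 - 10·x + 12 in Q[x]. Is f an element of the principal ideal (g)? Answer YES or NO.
In Q[x] the ideal (g) consists of all multiples of g, so f ∈ (g) iff g | f, i.e. iff the remainder of f on division by g is 0. Divide f by g (g is monic, so eliminate the leading term of the running remainder at each step):
  leading term 2·x^5: subtract (2·x^2)·g(x) = 2·x^5 + 2·x^4 + 4·x^3 - 8·x^2, leaving x^4 - 2·x^3 - x^2 - 10·x + 12
  leading term x^4: subtract (x)·g(x) = x^4 + x^3 + 2·x^2 - 4·x, leaving -3·x^3 - 3·x^2 - 6·x + 12
  leading term -3·x^3: subtract (-3)·g(x) = -3·x^3 - 3·x^2 - 6·x + 12, leaving 0
The remainder is 0, so f(x) = g(x) · h(x) with h(x) = 2·x^2 + x - 3. Hence g | f, i.e. f ∈ (g).

Final answer: YES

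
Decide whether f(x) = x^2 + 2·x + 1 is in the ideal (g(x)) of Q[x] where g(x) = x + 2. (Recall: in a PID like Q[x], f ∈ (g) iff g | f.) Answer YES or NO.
NO

In Q[x] the ideal (g) consists of all multiples of g, so f ∈ (g) iff g | f, i.e. iff the remainder of f on division by g is 0. Divide f by g (g is monic, so eliminate the leading term of the running remainder at each step):
  leading term x^2: subtract (x)·g(x) = x^2 + 2·x, leaving 1
The remainder r(x) = 1 ≠ 0 (and deg r < deg g), so g ∤ f, i.e. f ∉ (g).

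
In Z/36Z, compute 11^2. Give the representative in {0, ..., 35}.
13

Use repeated squaring. Binary(2) = 10. Walk through the bits of the exponent 2 left-to-right: at each bit after the leading one, square the running value, then multiply by 11 if the bit is 1 (always reducing mod 36):
  bit 1 = 1 (leading): start with 11.
  bit 2 = 0: square 11^2 = 121 ≡ 13 (mod 36).
Final value: 11^2 ≡ 13 (mod 36).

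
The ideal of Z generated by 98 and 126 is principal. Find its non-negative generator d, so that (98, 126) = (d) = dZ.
(98, 126) = (14); d = 14

In the PID Z, (a, b) is generated by gcd(a, b). Compute gcd(126, 98) with the extended Euclidean algorithm, tracking rows (r, s, t) with s·126 + t·98 = r:
  row A: (126, 1, 0)   [1·126 + 0·98 = 126]
  row B: (98, 0, 1)   [0·126 + 1·98 = 98]
  126 = 1·98 + 28   → row C = row A − 1·row B = (28, 1, −1)   [check: 1·126 − 1·98 = 28]
  98 = 3·28 + 14   → row D = row B − 3·row C = (14, −3, 4)   [check: −3·126 + 4·98 = 14]
  28 = 2·14 + 0   → remainder 0, stop. gcd = 14 (last nonzero row D).
So gcd(98, 126) = 14, with Bézout identity −3·126 + 4·98 = 14. Containment (⊇): the Bézout identity exhibits 14 as an element of (98, 126), giving (14) ⊆ (98, 126). Containment (⊆): since 14 | 98 and 14 | 126 (98 = 14·7, 126 = 14·9), every Z-linear combination of 98 and 126 is divisible by 14, so (98, 126) ⊆ (14). Therefore (98, 126) = (14), d = 14.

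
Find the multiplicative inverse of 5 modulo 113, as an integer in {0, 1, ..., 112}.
5^(−1) ≡ 68 (mod 113)

Apply the extended Euclidean algorithm to (113, 5), tracking rows (r, s, t) with s·113 + t·5 = r. Each division r_prev = q·r_cur + r_new produces the new row as (previous row) − q·(current row):
  row A: (113, 1, 0)   [1·113 + 0·5 = 113]
  row B: (5, 0, 1)   [0·113 + 1·5 = 5]
  113 = 22·5 + 3   → row C = row A − 22·row B = (3, 1, −22)   [check: 1·113 − 22·5 = 3]
  5 = 1·3 + 2   → row D = row B − 1·row C = (2, −1, 23)   [check: −1·113 + 23·5 = 2]
  3 = 1·2 + 1   → row E = row C − 1·row D = (1, 2, −45)   [check: 2·113 − 45·5 = 1]
  2 = 2·1 + 0   → remainder 0, stop. gcd = 1 (last nonzero row E).
The gcd is 1, so 5 is invertible mod 113. The last nonzero row gives 2·113 − 45·5 = 1, so t = −45. So 5^(−1) ≡ −45 ≡ 68 (mod 113). Verify: 5 · 68 = 340 ≡ 1 (mod 113). ✓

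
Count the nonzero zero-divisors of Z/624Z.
Z/624Z has 431 nonzero zero-divisors

In Z/624Z each nonzero element is either a unit (gcd with 624 is 1) or a zero-divisor (gcd > 1). The number of units is φ(624): factorise 624 = 2^4 · 3 · 13, so φ(624) = (2^4 − 2^3) · (3 − 1) · (13 − 1) = 8 · 2 · 12 = 192. The nonzero elements number 624 − 1 = 623. Hence the nonzero zero-divisors number 623 − 192 = 431.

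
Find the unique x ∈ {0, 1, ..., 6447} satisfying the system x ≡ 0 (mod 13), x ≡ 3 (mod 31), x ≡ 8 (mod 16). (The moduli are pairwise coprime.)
x ≡ 5304 (mod 6448); the representative in [0, 6448) is 5304

The moduli 13, 31, 16 are pairwise coprime, so by the CRT there is a unique solution mod 13·31·16 = 6448.
Solve by successive substitution. Start with x ≡ 0 (mod 13).
  Combine with x ≡ 3 (mod 31): write x = 13·t and require 13·t ≡ 3 (mod 31). Since 13^(−1) ≡ 12 (mod 31), t ≡ 12·3 ≡ 5 (mod 31). So x ≡ 13·5 = 65 (mod 403).
  Combine with x ≡ 8 (mod 16): write x = 65 + 403·t and require 65 + 403·t ≡ 8 (mod 16), i.e. 403·t ≡ 8 − 65 ≡ 7 (mod 16). Since 403^(−1) ≡ 11 (mod 16) (403 ≡ 3 (mod 16)), t ≡ 11·7 ≡ 13 (mod 16). So x ≡ 65 + 403·13 = 5304 (mod 6448).
Unique solution in [0, 6448): x = 5304.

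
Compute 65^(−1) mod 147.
65^(−1) ≡ 95 (mod 147)

Apply the extended Euclidean algorithm to (147, 65), tracking rows (r, s, t) with s·147 + t·65 = r. Each division r_prev = q·r_cur + r_new produces the new row as (previous row) − q·(current row):
  row A: (147, 1, 0)   [1·147 + 0·65 = 147]
  row B: (65, 0, 1)   [0·147 + 1·65 = 65]
  147 = 2·65 + 17   → row C = row A − 2·row B = (17, 1, −2)   [check: 1·147 − 2·65 = 17]
  65 = 3·17 + 14   → row D = row B − 3·row C = (14, −3, 7)   [check: −3·147 + 7·65 = 14]
  17 = 1·14 + 3   → row E = row C − 1·row D = (3, 4, −9)   [check: 4·147 − 9·65 = 3]
  14 = 4·3 + 2   → row F = row D − 4·row E = (2, −19, 43)   [check: −19·147 + 43·65 = 2]
  3 = 1·2 + 1   → row G = row E − 1·row F = (1, 23, −52)   [check: 23·147 − 52·65 = 1]
  2 = 2·1 + 0   → remainder 0, stop. gcd = 1 (last nonzero row G).
The gcd is 1, so 65 is invertible mod 147. The last nonzero row gives 23·147 − 52·65 = 1, so t = −52. So 65^(−1) ≡ −52 ≡ 95 (mod 147). Verify: 65 · 95 = 6175 ≡ 1 (mod 147). ✓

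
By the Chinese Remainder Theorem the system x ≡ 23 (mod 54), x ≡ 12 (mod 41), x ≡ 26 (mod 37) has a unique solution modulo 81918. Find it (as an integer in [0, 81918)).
The moduli 54, 41, 37 are pairwise coprime, so by the CRT there is a unique solution mod 54·41·37 = 81918.
Solve by successive substitution. Start with x ≡ 23 (mod 54).
  Combine with x ≡ 12 (mod 41): write x = 23 + 54·t and require 23 + 54·t ≡ 12 (mod 41), i.e. 54·t ≡ 12 − 23 ≡ 30 (mod 41). Since 54^(−1) ≡ 19 (mod 41) (54 ≡ 13 (mod 41)), t ≡ 19·30 ≡ 37 (mod 41). So x ≡ 23 + 54·37 = 2021 (mod 2214).
  Combine with x ≡ 26 (mod 37): write x = 2021 + 2214·t and require 2021 + 2214·t ≡ 26 (mod 37), i.e. 2214·t ≡ 26 − 2021 ≡ 3 (mod 37). Since 2214^(−1) ≡ 6 (mod 37) (2214 ≡ 31 (mod 37)), t ≡ 6·3 ≡ 18 (mod 37). So x ≡ 2021 + 2214·18 = 41873 (mod 81918).
Unique solution in [0, 81918): x = 41873.

Final answer: x ≡ 41873 (mod 81918); the representative in [0, 81918) is 41873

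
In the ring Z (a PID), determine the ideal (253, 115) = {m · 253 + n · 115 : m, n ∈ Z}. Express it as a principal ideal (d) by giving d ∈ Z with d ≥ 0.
(253, 115) = (23); d = 23

In the PID Z, (a, b) is generated by gcd(a, b). Compute gcd(253, 115) with the extended Euclidean algorithm, tracking rows (r, s, t) with s·253 + t·115 = r:
  row A: (253, 1, 0)   [1·253 + 0·115 = 253]
  row B: (115, 0, 1)   [0·253 + 1·115 = 115]
  253 = 2·115 + 23   → row C = row A − 2·row B = (23, 1, −2)   [check: 1·253 − 2·115 = 23]
  115 = 5·23 + 0   → remainder 0, stop. gcd = 23 (last nonzero row C).
So gcd(253, 115) = 23, with Bézout identity 1·253 − 2·115 = 23. Containment (⊇): the Bézout identity exhibits 23 as an element of (253, 115), giving (23) ⊆ (253, 115). Containment (⊆): since 23 | 253 and 23 | 115 (253 = 23·11, 115 = 23·5), every Z-linear combination of 253 and 115 is divisible by 23, so (253, 115) ⊆ (23). Therefore (253, 115) = (23), d = 23.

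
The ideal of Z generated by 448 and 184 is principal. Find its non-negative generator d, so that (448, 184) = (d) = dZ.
In the PID Z, (a, b) is generated by gcd(a, b). Compute gcd(448, 184) with the extended Euclidean algorithm, tracking rows (r, s, t) with s·448 + t·184 = r:
  row A: (448, 1, 0)   [1·448 + 0·184 = 448]
  row B: (184, 0, 1)   [0·448 + 1·184 = 184]
  448 = 2·184 + 80   → row C = row A − 2·row B = (80, 1, −2)   [check: 1·448 − 2·184 = 80]
  184 = 2·80 + 24   → row D = row B − 2·row C = (24, −2, 5)   [check: −2·448 + 5·184 = 24]
  80 = 3·24 + 8   → row E = row C − 3·row D = (8, 7, −17)   [check: 7·448 − 17·184 = 8]
  24 = 3·8 + 0   → remainder 0, stop. gcd = 8 (last nonzero row E).
So gcd(448, 184) = 8, with Bézout identity 7·448 − 17·184 = 8. Containment (⊇): the Bézout identity exhibits 8 as an element of (448, 184), giving (8) ⊆ (448, 184). Containment (⊆): since 8 | 448 and 8 | 184 (448 = 8·56, 184 = 8·23), every Z-linear combination of 448 and 184 is divisible by 8, so (448, 184) ⊆ (8). Therefore (448, 184) = (8), d = 8.

Final answer: (448, 184) = (8); d = 8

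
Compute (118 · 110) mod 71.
58

Reduce the factors first: 118 ≡ 47, 110 ≡ 39 (mod 71), so 118 · 110 ≡ 47 · 39 (mod 71). 47 · 39 = 1833. Dividing by 71: 1833 = 25·71 + 58. So (118 · 110) mod 71 = 58.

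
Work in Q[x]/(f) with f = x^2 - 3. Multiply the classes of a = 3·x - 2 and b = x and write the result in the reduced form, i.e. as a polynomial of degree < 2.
First multiply in Q[x] without reducing: a · b = 3·x^2 - 2·x. Now divide by f(x) = x^2 - 3, eliminating the leading term at each step:
  leading term 3·x^2: subtract (3)·f(x) = 3·x^2 - 9, leaving 9 - 2·x
The degree is now < 2, so this is the remainder. Hence a · b ≡ 9 - 2·x in Q[x]/(f).

Final answer: a · b ≡ 9 - 2·x (mod f(x))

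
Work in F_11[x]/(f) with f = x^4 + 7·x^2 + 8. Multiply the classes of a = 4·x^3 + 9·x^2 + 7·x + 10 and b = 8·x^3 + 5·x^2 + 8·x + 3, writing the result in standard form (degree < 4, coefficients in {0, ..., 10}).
Multiply as integer polynomials: a · b = 32·x^6 + 92·x^5 + 133·x^4 + 199·x^3 + 133·x^2 + 101·x + 30. Reducing coefficients mod 11: a · b ≡ 10·x^6 + 4·x^5 + x^4 + x^3 + x^2 + 2·x + 8. Now divide by f(x) = x^4 + 7·x^2 + 8 in F_11[x], eliminating the leading term at each step:
  leading term 10·x^6: subtract (10·x^2)·f(x) = 10·x^6 + 4·x^4 + 3·x^2, leaving 4·x^5 + 8·x^4 + x^3 + 9·x^2 + 2·x + 8 (coefficients mod 11)
  leading term 4·x^5: subtract (4·x)·f(x) = 4·x^5 + 6·x^3 + 10·x, leaving 8·x^4 + 6·x^3 + 9·x^2 + 3·x + 8 (coefficients mod 11)
  leading term 8·x^4: subtract (8)·f(x) = 8·x^4 + x^2 + 9, leaving 6·x^3 + 8·x^2 + 3·x + 10 (coefficients mod 11)
The degree is now < 4, so this is the remainder. Hence a · b ≡ 6·x^3 + 8·x^2 + 3·x + 10 in F_11[x]/(f).

Final answer: a · b ≡ 6·x^3 + 8·x^2 + 3·x + 10 (mod f(x))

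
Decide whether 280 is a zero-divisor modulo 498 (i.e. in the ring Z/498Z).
YES

gcd(280, 498) = 2 > 1, so 280 is not a unit in Z/498Z. In Z/nZ every nonzero non-unit is a zero-divisor: explicitly, take b = 498/gcd = 249 ≠ 0 (mod 498); then 280·249 = 69720 = 140·498, i.e. 280·249 ≡ 0 (mod 498). So 280 is a zero-divisor.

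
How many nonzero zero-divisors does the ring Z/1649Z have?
In Z/1649Z each nonzero element is either a unit (gcd with 1649 is 1) or a zero-divisor (gcd > 1). The number of units is φ(1649): factorise 1649 = 17 · 97, so φ(1649) = (17 − 1) · (97 − 1) = 16 · 96 = 1536. The nonzero elements number 1649 − 1 = 1648. Hence the nonzero zero-divisors number 1648 − 1536 = 112.

Final answer: Z/1649Z has 112 nonzero zero-divisors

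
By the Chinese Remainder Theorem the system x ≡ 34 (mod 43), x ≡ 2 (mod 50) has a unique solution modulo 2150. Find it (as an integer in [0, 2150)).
x ≡ 1152 (mod 2150); the representative in [0, 2150) is 1152

The moduli 43, 50 are pairwise coprime, so by the CRT there is a unique solution mod 43·50 = 2150.
Solve by successive substitution. Start with x ≡ 34 (mod 43).
  Combine with x ≡ 2 (mod 50): write x = 34 + 43·t and require 34 + 43·t ≡ 2 (mod 50), i.e. 43·t ≡ 2 − 34 ≡ 18 (mod 50). Since 43^(−1) ≡ 7 (mod 50), t ≡ 7·18 ≡ 26 (mod 50). So x ≡ 34 + 43·26 = 1152 (mod 2150).
Unique solution in [0, 2150): x = 1152.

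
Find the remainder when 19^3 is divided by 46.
Use repeated squaring. Binary(3) = 11. Walk through the bits of the exponent 3 left-to-right: at each bit after the leading one, square the running value, then multiply by 19 if the bit is 1 (always reducing mod 46):
  bit 1 = 1 (leading): start with 19.
  bit 2 = 1: square 19^2 = 361 ≡ 39; bit is 1, so multiply 39·19 = 741 ≡ 5 (mod 46).
Final value: 19^3 ≡ 5 (mod 46).

Final answer: 5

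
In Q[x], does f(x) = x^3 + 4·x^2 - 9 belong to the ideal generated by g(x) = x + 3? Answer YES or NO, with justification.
In Q[x] the ideal (g) consists of all multiples of g, so f ∈ (g) iff g | f, i.e. iff the remainder of f on division by g is 0. Divide f by g (g is monic, so eliminate the leading term of the running remainder at each step):
  leading term x^3: subtract (x^2)·g(x) = x^3 + 3·x^2, leaving x^2 - 9
  leading term x^2: subtract (x)·g(x) = x^2 + 3·x, leaving -3·x - 9
  leading term -3·x: subtract (-3)·g(x) = -3·x - 9, leaving 0
The remainder is 0, so f(x) = g(x) · h(x) with h(x) = x^2 + x - 3. Hence g | f, i.e. f ∈ (g).

Final answer: YES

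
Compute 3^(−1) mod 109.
Apply the extended Euclidean algorithm to (109, 3), tracking rows (r, s, t) with s·109 + t·3 = r. Each division r_prev = q·r_cur + r_new produces the new row as (previous row) − q·(current row):
  row A: (109, 1, 0)   [1·109 + 0·3 = 109]
  row B: (3, 0, 1)   [0·109 + 1·3 = 3]
  109 = 36·3 + 1   → row C = row A − 36·row B = (1, 1, −36)   [check: 1·109 − 36·3 = 1]
  3 = 3·1 + 0   → remainder 0, stop. gcd = 1 (last nonzero row C).
The gcd is 1, so 3 is invertible mod 109. The last nonzero row gives 1·109 − 36·3 = 1, so t = −36. So 3^(−1) ≡ −36 ≡ 73 (mod 109). Verify: 3 · 73 = 219 ≡ 1 (mod 109). ✓

Final answer: 3^(−1) ≡ 73 (mod 109)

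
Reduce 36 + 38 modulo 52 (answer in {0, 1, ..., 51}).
Both summands are already reduced mod 52. 36 + 38 = 74; 74 = 1·52 + 22, so (36 + 38) mod 52 = 22.

Final answer: 22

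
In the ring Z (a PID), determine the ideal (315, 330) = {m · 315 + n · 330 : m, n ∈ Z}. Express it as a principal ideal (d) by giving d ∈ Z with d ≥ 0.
In the PID Z, (a, b) is generated by gcd(a, b). Compute gcd(330, 315) with the extended Euclidean algorithm, tracking rows (r, s, t) with s·330 + t·315 = r:
  row A: (330, 1, 0)   [1·330 + 0·315 = 330]
  row B: (315, 0, 1)   [0·330 + 1·315 = 315]
  330 = 1·315 + 15   → row C = row A − 1·row B = (15, 1, −1)   [check: 1·330 − 1·315 = 15]
  315 = 21·15 + 0   → remainder 0, stop. gcd = 15 (last nonzero row C).
So gcd(315, 330) = 15, with Bézout identity 1·330 − 1·315 = 15. Containment (⊇): the Bézout identity exhibits 15 as an element of (315, 330), giving (15) ⊆ (315, 330). Containment (⊆): since 15 | 315 and 15 | 330 (315 = 15·21, 330 = 15·22), every Z-linear combination of 315 and 330 is divisible by 15, so (315, 330) ⊆ (15). Therefore (315, 330) = (15), d = 15.

Final answer: (315, 330) = (15); d = 15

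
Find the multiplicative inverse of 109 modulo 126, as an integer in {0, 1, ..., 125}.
109^(−1) ≡ 37 (mod 126)

Apply the extended Euclidean algorithm to (126, 109), tracking rows (r, s, t) with s·126 + t·109 = r. Each division r_prev = q·r_cur + r_new produces the new row as (previous row) − q·(current row):
  row A: (126, 1, 0)   [1·126 + 0·109 = 126]
  row B: (109, 0, 1)   [0·126 + 1·109 = 109]
  126 = 1·109 + 17   → row C = row A − 1·row B = (17, 1, −1)   [check: 1·126 − 1·109 = 17]
  109 = 6·17 + 7   → row D = row B − 6·row C = (7, −6, 7)   [check: −6·126 + 7·109 = 7]
  17 = 2·7 + 3   → row E = row C − 2·row D = (3, 13, −15)   [check: 13·126 − 15·109 = 3]
  7 = 2·3 + 1   → row F = row D − 2·row E = (1, −32, 37)   [check: −32·126 + 37·109 = 1]
  3 = 3·1 + 0   → remainder 0, stop. gcd = 1 (last nonzero row F).
The gcd is 1, so 109 is invertible mod 126. The last nonzero row gives −32·126 + 37·109 = 1, so t = 37. So 109^(−1) ≡ 37 (mod 126). Verify: 109 · 37 = 4033 ≡ 1 (mod 126). ✓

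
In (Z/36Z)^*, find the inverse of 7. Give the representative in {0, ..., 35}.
Apply the extended Euclidean algorithm to (36, 7), tracking rows (r, s, t) with s·36 + t·7 = r. Each division r_prev = q·r_cur + r_new produces the new row as (previous row) − q·(current row):
  row A: (36, 1, 0)   [1·36 + 0·7 = 36]
  row B: (7, 0, 1)   [0·36 + 1·7 = 7]
  36 = 5·7 + 1   → row C = row A − 5·row B = (1, 1, −5)   [check: 1·36 − 5·7 = 1]
  7 = 7·1 + 0   → remainder 0, stop. gcd = 1 (last nonzero row C).
The gcd is 1, so 7 is invertible mod 36. The last nonzero row gives 1·36 − 5·7 = 1, so t = −5. So 7^(−1) ≡ −5 ≡ 31 (mod 36). Verify: 7 · 31 = 217 ≡ 1 (mod 36). ✓

Final answer: 7^(−1) ≡ 31 (mod 36)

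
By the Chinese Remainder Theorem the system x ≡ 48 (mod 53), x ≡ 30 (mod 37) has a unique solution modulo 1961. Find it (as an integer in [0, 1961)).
The moduli 53, 37 are pairwise coprime, so by the CRT there is a unique solution mod 53·37 = 1961.
Solve by successive substitution. Start with x ≡ 48 (mod 53).
  Combine with x ≡ 30 (mod 37): write x = 48 + 53·t and require 48 + 53·t ≡ 30 (mod 37), i.e. 53·t ≡ 30 − 48 ≡ 19 (mod 37). Since 53^(−1) ≡ 7 (mod 37) (53 ≡ 16 (mod 37)), t ≡ 7·19 ≡ 22 (mod 37). So x ≡ 48 + 53·22 = 1214 (mod 1961).
Unique solution in [0, 1961): x = 1214.

Final answer: x ≡ 1214 (mod 1961); the representative in [0, 1961) is 1214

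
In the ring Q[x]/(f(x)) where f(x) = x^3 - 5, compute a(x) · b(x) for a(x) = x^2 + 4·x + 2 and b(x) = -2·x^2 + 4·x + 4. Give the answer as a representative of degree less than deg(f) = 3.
First multiply in Q[x] without reducing: a · b = -2·x^4 - 4·x^3 + 16·x^2 + 24·x + 8. Now divide by f(x) = x^3 - 5, eliminating the leading term at each step:
  leading term -2·x^4: subtract (-2·x)·f(x) = -2·x^4 + 10·x, leaving -4·x^3 + 16·x^2 + 14·x + 8
  leading term -4·x^3: subtract (-4)·f(x) = 20 - 4·x^3, leaving 16·x^2 + 14·x - 12
The degree is now < 3, so this is the remainder. Hence a · b ≡ 16·x^2 + 14·x - 12 in Q[x]/(f).

Final answer: a · b ≡ 16·x^2 + 14·x - 12 (mod f(x))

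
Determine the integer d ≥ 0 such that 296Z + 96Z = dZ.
(296, 96) = (8); d = 8

In the PID Z, (a, b) is generated by gcd(a, b). Compute gcd(296, 96) with the extended Euclidean algorithm, tracking rows (r, s, t) with s·296 + t·96 = r:
  row A: (296, 1, 0)   [1·296 + 0·96 = 296]
  row B: (96, 0, 1)   [0·296 + 1·96 = 96]
  296 = 3·96 + 8   → row C = row A − 3·row B = (8, 1, −3)   [check: 1·296 − 3·96 = 8]
  96 = 12·8 + 0   → remainder 0, stop. gcd = 8 (last nonzero row C).
So gcd(296, 96) = 8, with Bézout identity 1·296 − 3·96 = 8. Containment (⊇): the Bézout identity exhibits 8 as an element of (296, 96), giving (8) ⊆ (296, 96). Containment (⊆): since 8 | 296 and 8 | 96 (296 = 8·37, 96 = 8·12), every Z-linear combination of 296 and 96 is divisible by 8, so (296, 96) ⊆ (8). Therefore (296, 96) = (8), d = 8.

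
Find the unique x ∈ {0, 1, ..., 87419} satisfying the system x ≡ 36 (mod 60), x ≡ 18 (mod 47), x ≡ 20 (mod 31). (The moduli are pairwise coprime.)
x ≡ 73056 (mod 87420); the representative in [0, 87420) is 73056

The moduli 60, 47, 31 are pairwise coprime, so by the CRT there is a unique solution mod 60·47·31 = 87420.
Solve by successive substitution. Start with x ≡ 36 (mod 60).
  Combine with x ≡ 18 (mod 47): write x = 36 + 60·t and require 36 + 60·t ≡ 18 (mod 47), i.e. 60·t ≡ 18 − 36 ≡ 29 (mod 47). Since 60^(−1) ≡ 29 (mod 47) (60 ≡ 13 (mod 47)), t ≡ 29·29 ≡ 42 (mod 47). So x ≡ 36 + 60·42 = 2556 (mod 2820).
  Combine with x ≡ 20 (mod 31): write x = 2556 + 2820·t and require 2556 + 2820·t ≡ 20 (mod 31), i.e. 2820·t ≡ 20 − 2556 ≡ 6 (mod 31). Since 2820^(−1) ≡ 30 (mod 31) (2820 ≡ 30 (mod 31)), t ≡ 30·6 ≡ 25 (mod 31). So x ≡ 2556 + 2820·25 = 73056 (mod 87420).
Unique solution in [0, 87420): x = 73056.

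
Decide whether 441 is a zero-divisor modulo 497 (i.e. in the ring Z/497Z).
YES

gcd(441, 497) = 7 > 1, so 441 is not a unit in Z/497Z. In Z/nZ every nonzero non-unit is a zero-divisor: explicitly, take b = 497/gcd = 71 ≠ 0 (mod 497); then 441·71 = 31311 = 63·497, i.e. 441·71 ≡ 0 (mod 497). So 441 is a zero-divisor.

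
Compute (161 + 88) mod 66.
51

Reduce the summands first: 161 ≡ 29, 88 ≡ 22 (mod 66), so 161 + 88 ≡ 29 + 22 (mod 66). 29 + 22 = 51; 51 = 0·66 + 51, so (161 + 88) mod 66 = 51.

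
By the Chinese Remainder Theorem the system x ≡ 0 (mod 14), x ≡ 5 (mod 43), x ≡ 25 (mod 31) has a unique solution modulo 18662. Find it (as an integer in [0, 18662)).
x ≡ 17850 (mod 18662); the representative in [0, 18662) is 17850

The moduli 14, 43, 31 are pairwise coprime, so by the CRT there is a unique solution mod 14·43·31 = 18662.
Solve by successive substitution. Start with x ≡ 0 (mod 14).
  Combine with x ≡ 5 (mod 43): write x = 14·t and require 14·t ≡ 5 (mod 43). Since 14^(−1) ≡ 40 (mod 43), t ≡ 40·5 ≡ 28 (mod 43). So x ≡ 14·28 = 392 (mod 602).
  Combine with x ≡ 25 (mod 31): write x = 392 + 602·t and require 392 + 602·t ≡ 25 (mod 31), i.e. 602·t ≡ 25 − 392 ≡ 5 (mod 31). Since 602^(−1) ≡ 12 (mod 31) (602 ≡ 13 (mod 31)), t ≡ 12·5 ≡ 29 (mod 31). So x ≡ 392 + 602·29 = 17850 (mod 18662).
Unique solution in [0, 18662): x = 17850.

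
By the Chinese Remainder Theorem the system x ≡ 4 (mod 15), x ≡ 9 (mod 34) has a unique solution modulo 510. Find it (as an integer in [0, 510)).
The moduli 15, 34 are pairwise coprime, so by the CRT there is a unique solution mod 15·34 = 510.
Solve by successive substitution. Start with x ≡ 4 (mod 15).
  Combine with x ≡ 9 (mod 34): write x = 4 + 15·t and require 4 + 15·t ≡ 9 (mod 34), i.e. 15·t ≡ 9 − 4 ≡ 5 (mod 34). Since 15^(−1) ≡ 25 (mod 34), t ≡ 25·5 ≡ 23 (mod 34). So x ≡ 4 + 15·23 = 349 (mod 510).
Unique solution in [0, 510): x = 349.

Final answer: x ≡ 349 (mod 510); the representative in [0, 510) is 349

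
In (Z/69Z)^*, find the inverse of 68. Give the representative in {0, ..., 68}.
68^(−1) ≡ 68 (mod 69)

Apply the extended Euclidean algorithm to (69, 68), tracking rows (r, s, t) with s·69 + t·68 = r. Each division r_prev = q·r_cur + r_new produces the new row as (previous row) − q·(current row):
  row A: (69, 1, 0)   [1·69 + 0·68 = 69]
  row B: (68, 0, 1)   [0·69 + 1·68 = 68]
  69 = 1·68 + 1   → row C = row A − 1·row B = (1, 1, −1)   [check: 1·69 − 1·68 = 1]
  68 = 68·1 + 0   → remainder 0, stop. gcd = 1 (last nonzero row C).
The gcd is 1, so 68 is invertible mod 69. The last nonzero row gives 1·69 − 1·68 = 1, so t = −1. So 68^(−1) ≡ −1 ≡ 68 (mod 69). Verify: 68 · 68 = 4624 ≡ 1 (mod 69). ✓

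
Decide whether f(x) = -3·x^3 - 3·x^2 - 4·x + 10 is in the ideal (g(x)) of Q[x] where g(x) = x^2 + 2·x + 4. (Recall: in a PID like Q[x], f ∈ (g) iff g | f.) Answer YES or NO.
In Q[x] the ideal (g) consists of all multiples of g, so f ∈ (g) iff g | f, i.e. iff the remainder of f on division by g is 0. Divide f by g (g is monic, so eliminate the leading term of the running remainder at each step):
  leading term -3·x^3: subtract (-3·x)·g(x) = -3·x^3 - 6·x^2 - 12·x, leaving 3·x^2 + 8·x + 10
  leading term 3·x^2: subtract (3)·g(x) = 3·x^2 + 6·x + 12, leaving 2·x - 2
The remainder r(x) = 2·x - 2 ≠ 0 (and deg r < deg g), so g ∤ f, i.e. f ∉ (g).

Final answer: NO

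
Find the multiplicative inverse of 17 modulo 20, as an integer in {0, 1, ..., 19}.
Apply the extended Euclidean algorithm to (20, 17), tracking rows (r, s, t) with s·20 + t·17 = r. Each division r_prev = q·r_cur + r_new produces the new row as (previous row) − q·(current row):
  row A: (20, 1, 0)   [1·20 + 0·17 = 20]
  row B: (17, 0, 1)   [0·20 + 1·17 = 17]
  20 = 1·17 + 3   → row C = row A − 1·row B = (3, 1, −1)   [check: 1·20 − 1·17 = 3]
  17 = 5·3 + 2   → row D = row B − 5·row C = (2, −5, 6)   [check: −5·20 + 6·17 = 2]
  3 = 1·2 + 1   → row E = row C − 1·row D = (1, 6, −7)   [check: 6·20 − 7·17 = 1]
  2 = 2·1 + 0   → remainder 0, stop. gcd = 1 (last nonzero row E).
The gcd is 1, so 17 is invertible mod 20. The last nonzero row gives 6·20 − 7·17 = 1, so t = −7. So 17^(−1) ≡ −7 ≡ 13 (mod 20). Verify: 17 · 13 = 221 ≡ 1 (mod 20). ✓

Final answer: 17^(−1) ≡ 13 (mod 20)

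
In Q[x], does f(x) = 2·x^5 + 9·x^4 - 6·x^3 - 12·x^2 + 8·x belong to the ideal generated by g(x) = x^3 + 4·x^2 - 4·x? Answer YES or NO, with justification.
In Q[x] the ideal (g) consists of all multiples of g, so f ∈ (g) iff g | f, i.e. iff the remainder of f on division by g is 0. Divide f by g (g is monic, so eliminate the leading term of the running remainder at each step):
  leading term 2·x^5: subtract (2·x^2)·g(x) = 2·x^5 + 8·x^4 - 8·x^3, leaving x^4 + 2·x^3 - 12·x^2 + 8·x
  leading term x^4: subtract (x)·g(x) = x^4 + 4·x^3 - 4·x^2, leaving -2·x^3 - 8·x^2 + 8·x
  leading term -2·x^3: subtract (-2)·g(x) = -2·x^3 - 8·x^2 + 8·x, leaving 0
The remainder is 0, so f(x) = g(x) · h(x) with h(x) = 2·x^2 + x - 2. Hence g | f, i.e. f ∈ (g).

Final answer: YES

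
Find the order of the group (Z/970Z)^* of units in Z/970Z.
(Z/970Z)^* consists of the classes a with gcd(a, 970) = 1, so its order is φ(970). φ is multiplicative, with φ(p^e) = p^e − p^(e−1). Factorise 970 = 2 · 5 · 97. Then
  φ(970) = (2 − 1) · (5 − 1) · (97 − 1) = 1 · 4 · 96 = 384.
Thus |(Z/970Z)^*| = 384.

Final answer: |(Z/970Z)^*| = 384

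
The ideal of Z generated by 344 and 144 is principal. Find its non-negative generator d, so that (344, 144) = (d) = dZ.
In the PID Z, (a, b) is generated by gcd(a, b). Compute gcd(344, 144) with the extended Euclidean algorithm, tracking rows (r, s, t) with s·344 + t·144 = r:
  row A: (344, 1, 0)   [1·344 + 0·144 = 344]
  row B: (144, 0, 1)   [0·344 + 1·144 = 144]
  344 = 2·144 + 56   → row C = row A − 2·row B = (56, 1, −2)   [check: 1·344 − 2·144 = 56]
  144 = 2·56 + 32   → row D = row B − 2·row C = (32, −2, 5)   [check: −2·344 + 5·144 = 32]
  56 = 1·32 + 24   → row E = row C − 1·row D = (24, 3, −7)   [check: 3·344 − 7·144 = 24]
  32 = 1·24 + 8   → row F = row D − 1·row E = (8, −5, 12)   [check: −5·344 + 12·144 = 8]
  24 = 3·8 + 0   → remainder 0, stop. gcd = 8 (last nonzero row F).
So gcd(344, 144) = 8, with Bézout identity −5·344 + 12·144 = 8. Containment (⊇): the Bézout identity exhibits 8 as an element of (344, 144), giving (8) ⊆ (344, 144). Containment (⊆): since 8 | 344 and 8 | 144 (344 = 8·43, 144 = 8·18), every Z-linear combination of 344 and 144 is divisible by 8, so (344, 144) ⊆ (8). Therefore (344, 144) = (8), d = 8.

Final answer: (344, 144) = (8); d = 8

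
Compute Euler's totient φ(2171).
φ(2171) = 1992

φ is multiplicative, with φ(p^e) = p^e − p^(e−1). Factorise 2171 = 13 · 167. Then
  φ(2171) = (13 − 1) · (167 − 1) = 12 · 166 = 1992.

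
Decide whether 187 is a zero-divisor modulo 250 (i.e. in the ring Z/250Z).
gcd(187, 250) = 1, so 187 is a unit in Z/250Z (it has a multiplicative inverse). A unit cannot be a zero-divisor: if 187·b ≡ 0 then multiplying both sides by 187^(−1) gives b ≡ 0. So 187 is not a zero-divisor.

Final answer: NO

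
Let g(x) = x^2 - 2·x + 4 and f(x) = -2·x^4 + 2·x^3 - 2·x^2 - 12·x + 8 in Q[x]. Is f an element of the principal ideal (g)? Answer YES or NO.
YES

In Q[x] the ideal (g) consists of all multiples of g, so f ∈ (g) iff g | f, i.e. iff the remainder of f on division by g is 0. Divide f by g (g is monic, so eliminate the leading term of the running remainder at each step):
  leading term -2·x^4: subtract (-2·x^2)·g(x) = -2·x^4 + 4·x^3 - 8·x^2, leaving -2·x^3 + 6·x^2 - 12·x + 8
  leading term -2·x^3: subtract (-2·x)·g(x) = -2·x^3 + 4·x^2 - 8·x, leaving 2·x^2 - 4·x + 8
  leading term 2·x^2: subtract (2)·g(x) = 2·x^2 - 4·x + 8, leaving 0
The remainder is 0, so f(x) = g(x) · h(x) with h(x) = -2·x^2 - 2·x + 2. Hence g | f, i.e. f ∈ (g).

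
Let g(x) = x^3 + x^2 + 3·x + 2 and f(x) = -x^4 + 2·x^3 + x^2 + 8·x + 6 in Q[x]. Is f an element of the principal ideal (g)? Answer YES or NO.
In Q[x] the ideal (g) consists of all multiples of g, so f ∈ (g) iff g | f, i.e. iff the remainder of f on division by g is 0. Divide f by g (g is monic, so eliminate the leading term of the running remainder at each step):
  leading term -x^4: subtract (-x)·g(x) = -x^4 - x^3 - 3·x^2 - 2·x, leaving 3·x^3 + 4·x^2 + 10·x + 6
  leading term 3·x^3: subtract (3)·g(x) = 3·x^3 + 3·x^2 + 9·x + 6, leaving x^2 + x
The remainder r(x) = x^2 + x ≠ 0 (and deg r < deg g), so g ∤ f, i.e. f ∉ (g).

Final answer: NO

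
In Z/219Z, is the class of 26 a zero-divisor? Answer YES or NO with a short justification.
gcd(26, 219) = 1, so 26 is a unit in Z/219Z (it has a multiplicative inverse). A unit cannot be a zero-divisor: if 26·b ≡ 0 then multiplying both sides by 26^(−1) gives b ≡ 0. So 26 is not a zero-divisor.

Final answer: NO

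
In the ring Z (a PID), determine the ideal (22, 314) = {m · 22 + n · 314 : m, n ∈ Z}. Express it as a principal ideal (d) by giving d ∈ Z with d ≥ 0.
(22, 314) = (2); d = 2

In the PID Z, (a, b) is generated by gcd(a, b). Compute gcd(314, 22) with the extended Euclidean algorithm, tracking rows (r, s, t) with s·314 + t·22 = r:
  row A: (314, 1, 0)   [1·314 + 0·22 = 314]
  row B: (22, 0, 1)   [0·314 + 1·22 = 22]
  314 = 14·22 + 6   → row C = row A − 14·row B = (6, 1, −14)   [check: 1·314 − 14·22 = 6]
  22 = 3·6 + 4   → row D = row B − 3·row C = (4, −3, 43)   [check: −3·314 + 43·22 = 4]
  6 = 1·4 + 2   → row E = row C − 1·row D = (2, 4, −57)   [check: 4·314 − 57·22 = 2]
  4 = 2·2 + 0   → remainder 0, stop. gcd = 2 (last nonzero row E).
So gcd(22, 314) = 2, with Bézout identity 4·314 − 57·22 = 2. Containment (⊇): the Bézout identity exhibits 2 as an element of (22, 314), giving (2) ⊆ (22, 314). Containment (⊆): since 2 | 22 and 2 | 314 (22 = 2·11, 314 = 2·157), every Z-linear combination of 22 and 314 is divisible by 2, so (22, 314) ⊆ (2). Therefore (22, 314) = (2), d = 2.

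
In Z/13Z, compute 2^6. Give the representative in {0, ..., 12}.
12

Use repeated squaring. Binary(6) = 110. Walk through the bits of the exponent 6 left-to-right: at each bit after the leading one, square the running value, then multiply by 2 if the bit is 1 (always reducing mod 13):
  bit 1 = 1 (leading): start with 2.
  bit 2 = 1: square 2^2 = 4; bit is 1, so multiply 4·2 = 8 (mod 13).
  bit 3 = 0: square 8^2 = 64 ≡ 12 (mod 13).
Final value: 2^6 ≡ 12 (mod 13).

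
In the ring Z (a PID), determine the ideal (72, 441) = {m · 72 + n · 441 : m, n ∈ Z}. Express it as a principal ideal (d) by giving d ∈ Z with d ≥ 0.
In the PID Z, (a, b) is generated by gcd(a, b). Compute gcd(441, 72) with the extended Euclidean algorithm, tracking rows (r, s, t) with s·441 + t·72 = r:
  row A: (441, 1, 0)   [1·441 + 0·72 = 441]
  row B: (72, 0, 1)   [0·441 + 1·72 = 72]
  441 = 6·72 + 9   → row C = row A − 6·row B = (9, 1, −6)   [check: 1·441 − 6·72 = 9]
  72 = 8·9 + 0   → remainder 0, stop. gcd = 9 (last nonzero row C).
So gcd(72, 441) = 9, with Bézout identity 1·441 − 6·72 = 9. Containment (⊇): the Bézout identity exhibits 9 as an element of (72, 441), giving (9) ⊆ (72, 441). Containment (⊆): since 9 | 72 and 9 | 441 (72 = 9·8, 441 = 9·49), every Z-linear combination of 72 and 441 is divisible by 9, so (72, 441) ⊆ (9). Therefore (72, 441) = (9), d = 9.

Final answer: (72, 441) = (9); d = 9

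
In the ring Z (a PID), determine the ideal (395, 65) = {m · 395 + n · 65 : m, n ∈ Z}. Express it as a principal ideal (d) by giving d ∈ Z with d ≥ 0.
(395, 65) = (5); d = 5

In the PID Z, (a, b) is generated by gcd(a, b). Compute gcd(395, 65) with the extended Euclidean algorithm, tracking rows (r, s, t) with s·395 + t·65 = r:
  row A: (395, 1, 0)   [1·395 + 0·65 = 395]
  row B: (65, 0, 1)   [0·395 + 1·65 = 65]
  395 = 6·65 + 5   → row C = row A − 6·row B = (5, 1, −6)   [check: 1·395 − 6·65 = 5]
  65 = 13·5 + 0   → remainder 0, stop. gcd = 5 (last nonzero row C).
So gcd(395, 65) = 5, with Bézout identity 1·395 − 6·65 = 5. Containment (⊇): the Bézout identity exhibits 5 as an element of (395, 65), giving (5) ⊆ (395, 65). Containment (⊆): since 5 | 395 and 5 | 65 (395 = 5·79, 65 = 5·13), every Z-linear combination of 395 and 65 is divisible by 5, so (395, 65) ⊆ (5). Therefore (395, 65) = (5), d = 5.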